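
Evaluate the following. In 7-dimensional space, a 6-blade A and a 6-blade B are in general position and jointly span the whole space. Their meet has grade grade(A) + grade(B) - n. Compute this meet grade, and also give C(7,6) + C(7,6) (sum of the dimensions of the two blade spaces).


Meet grade = grade(A) + grade(B) - n
= 6 + 6 - 7 = 5
C(7,6) = 7
C(7,6) = 7
dim_A + dim_B = 7 + 7 = 14


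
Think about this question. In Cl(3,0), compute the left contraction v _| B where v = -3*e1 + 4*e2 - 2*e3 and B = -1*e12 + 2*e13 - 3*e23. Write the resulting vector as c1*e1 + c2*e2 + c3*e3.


Left contraction v _| B = <vB>_1 (grade-1 part of the geometric product vB).
Using e1_|e12 = e2, e2_|e12 = -e1, e1_|e13 = e3, e3_|e13 = -e1, e2_|e23 = e3, e3_|e23 = -e2:
e1 coeff: -v2*b12 - v3*b13 = -(4)*(-1) - (-2)*(2) = 8
e2 coeff: v1*b12 - v3*b23 = (-3)*(-1) - (-2)*(-3) = -3
e3 coeff: v1*b13 + v2*b23 = (-3)*(2) + (4)*(-3) = -18
v _| B = 8*e1 - 3*e2 - 18*e3


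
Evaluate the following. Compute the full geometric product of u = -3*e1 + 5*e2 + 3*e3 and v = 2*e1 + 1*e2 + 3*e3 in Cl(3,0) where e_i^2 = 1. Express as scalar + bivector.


In Cl(3,0): e_i^2 = 1, e_ie_j = -e_je_i for i != j.
Scalar part = u . v = (-3)*2 + 5*1 + 3*3
= -6 + 5 + 9 = 8
e12 coeff = (-3)*1 - 5*2 = -3 - 10 = -13
e13 coeff = (-3)*3 - 3*2 = -9 - 6 = -15
e23 coeff = 5*3 - 3*1 = 15 - 3 = 12
uv = 8 - 13*e12 - 15*e13 + 12*e23


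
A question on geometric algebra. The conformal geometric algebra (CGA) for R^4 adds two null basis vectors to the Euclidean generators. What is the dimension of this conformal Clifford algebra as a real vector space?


The conformal model of R^4 uses Cl(5,1): the 4 Euclidean generators plus two extra orthogonal generators e+ (e+^2 = +1) and e- (e-^2 = -1), from which the null vectors e0, einf are built.
Number of generators m = 4 + 2 = 6.
dim Cl(p,q) = 2^m = 2^6 = 64


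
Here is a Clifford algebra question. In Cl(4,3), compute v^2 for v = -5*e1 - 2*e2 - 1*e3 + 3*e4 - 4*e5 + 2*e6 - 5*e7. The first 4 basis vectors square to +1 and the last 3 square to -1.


v^2 = sum of c_i^2 * e_i^2
Positive signature terms (e_i^2 = +1): (-5)^2 + (-2)^2 + (-1)^2 + 3^2 = 39
Negative signature terms (e_j^2 = -1): (-4)^2 + 2^2 + (-5)^2 = 45
v^2 = 39 - 45 = -6


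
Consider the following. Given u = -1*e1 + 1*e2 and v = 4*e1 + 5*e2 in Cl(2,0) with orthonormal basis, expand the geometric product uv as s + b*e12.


Expand: (-1*e1 + 1*e2)(4*e1 + 5*e2)
= (-1)*4*e1e1 + (-1)*5*e1e2 + 1*4*e2e1 + 1*5*e2e2
Using e1^2 = e2^2 = 1, e2e1 = -e1e2:
Scalar part s = (-1)*4 + 1*5 = -4 + 5 = 1
Bivector part b = (-1)*5 - 1*4 = -5 - 4 = -9
uv = 1 - 9*e12


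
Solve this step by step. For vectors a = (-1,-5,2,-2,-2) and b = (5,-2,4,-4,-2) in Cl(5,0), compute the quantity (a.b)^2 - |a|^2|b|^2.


a . b = (-1)*5 + (-5)*(-2) + 2*4 + (-2)*(-4) + (-2)*(-2)
= -5 + 10 + 8 + 8 + 4 = 25
|a|^2 = (-1)^2 + (-5)^2 + 2^2 + (-2)^2 + (-2)^2 = 38
|b|^2 = 5^2 + (-2)^2 + 4^2 + (-4)^2 + (-2)^2 = 65
(a.b)^2 = 25^2 = 625
|a|^2 * |b|^2 = 38 * 65 = 2470
Result = 625 - 2470 = -1845


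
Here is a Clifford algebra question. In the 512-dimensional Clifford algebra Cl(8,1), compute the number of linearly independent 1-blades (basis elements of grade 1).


Number of grade-k basis blades in Cl(p,q) with n = p + q is C(n, k).
n = 8 + 1 = 9
C(9, 1) = 9! / (1! * 8!)
= 362880 / (1 * 40320)
= 9


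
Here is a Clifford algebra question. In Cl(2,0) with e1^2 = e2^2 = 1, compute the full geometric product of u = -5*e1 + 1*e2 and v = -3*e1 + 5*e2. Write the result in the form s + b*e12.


Expand: (-5*e1 + 1*e2)(-3*e1 + 5*e2)
= (-5)*(-3)*e1e1 + (-5)*5*e1e2 + 1*(-3)*e2e1 + 1*5*e2e2
Using e1^2 = e2^2 = 1, e2e1 = -e1e2:
Scalar part s = (-5)*(-3) + 1*5 = 15 + 5 = 20
Bivector part b = (-5)*5 - 1*(-3) = -25 - (-3) = -22
uv = 20 - 22*e12


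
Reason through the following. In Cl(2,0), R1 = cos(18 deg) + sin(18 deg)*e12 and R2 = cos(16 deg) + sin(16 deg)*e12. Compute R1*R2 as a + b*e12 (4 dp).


Same-plane rotors commute and their half-angles add:
R1*R2 = cos(a1 + a2) + sin(a1 + a2)*e12.
a1 + a2 = 18 + 16 = 34 deg
cos(34 deg) = 0.8290
sin(34 deg) = 0.5592
R1*R2 = 0.8290 + 0.5592*e12


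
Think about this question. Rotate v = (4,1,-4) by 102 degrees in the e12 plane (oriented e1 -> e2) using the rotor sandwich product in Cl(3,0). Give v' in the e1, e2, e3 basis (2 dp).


Rotor R = cos(51deg) - sin(51deg)*e12
Rotation angle theta = 2 * 51 = 102 degrees in the e12 plane (e1 -> e2).
The component perpendicular to the plane (e3) is invariant: v'_3 = v3 = -4.00
cos(102deg) = -0.2079, sin(102deg) = 0.9781
v'_1 = v1*cos(theta) - v2*sin(theta) = 4*(-0.2079) - 1*0.9781 = -1.81
v'_2 = v1*sin(theta) + v2*cos(theta) = 4*0.9781 + 1*(-0.2079) = 3.70
v' = -1.81*e1 + 3.70*e2 - 4.00*e3


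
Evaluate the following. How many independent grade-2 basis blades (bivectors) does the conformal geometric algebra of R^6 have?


The conformal model of R^6 uses Cl(7,1) with m = 6 + 2 = 8 generators.
Number of grade-2 blades = C(m, 2) = C(8, 2)
= 8*7/2 = 28


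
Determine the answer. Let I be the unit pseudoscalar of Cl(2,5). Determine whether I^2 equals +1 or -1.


The pseudoscalar I = e1...e_n (product of all n generators) of Cl(p,q) satisfies I^2 = (-1)^(q + n(n-1)/2).
p = 2, q = 5, n = p + q = 7
n(n-1)/2 = 7 * 6 / 2 = 21
Exponent = q + n(n-1)/2 = 5 + 21 = 26
I^2 = (-1)^26 = +1


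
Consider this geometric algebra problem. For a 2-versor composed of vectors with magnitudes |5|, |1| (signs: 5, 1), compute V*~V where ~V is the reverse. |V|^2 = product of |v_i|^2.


Each vector v_i has |v_i|^2 = s_i^2
Squared scales: 5^2 = 25, 1^2 = 1
|V|^2 = 25 * 1
= 25


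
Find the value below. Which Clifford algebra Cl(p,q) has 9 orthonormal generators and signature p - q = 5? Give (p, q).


We need p + q = 9 and p - q = 5.
Adding: 2p = 9 + 5 = 14, so p = 7.
Then q = 9 - 7 = 2.
(p, q) = (7, 2)


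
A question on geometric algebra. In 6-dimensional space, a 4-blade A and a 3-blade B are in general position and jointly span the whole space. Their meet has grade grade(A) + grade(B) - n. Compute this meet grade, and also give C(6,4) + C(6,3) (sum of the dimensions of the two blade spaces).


Meet grade = grade(A) + grade(B) - n
= 4 + 3 - 6 = 1
C(6,4) = 15
C(6,3) = 20
dim_A + dim_B = 15 + 20 = 35


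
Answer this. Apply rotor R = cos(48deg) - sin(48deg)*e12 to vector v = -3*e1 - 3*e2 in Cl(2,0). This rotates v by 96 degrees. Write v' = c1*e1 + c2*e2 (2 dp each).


Rotor R = cos(48deg) - sin(48deg)*e12
Rotation angle theta = 2 * 48 = 96 degrees
v' = R*v*~R rotates v by theta.
cos(96deg) = -0.1045, sin(96deg) = 0.9945
v'_1 = -3*cos(96deg) - (-3)*sin(96deg)
= -3*(-0.1045) - (-3)*0.9945
= 3.30
v'_2 = -3*sin(96deg) + (-3)*cos(96deg)
= -3*0.9945 + (-3)*(-0.1045)
= -2.67
v' = 3.30*e1 - 2.67*e2


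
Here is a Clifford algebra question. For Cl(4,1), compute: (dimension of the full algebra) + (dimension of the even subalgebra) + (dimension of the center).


n = 4 + 1 = 5
Total dim = 2^5 = 32
Even subalgebra dim = 2^4 = 16
n is odd, so center dim = 2
Sum = 32 + 16 + 2 = 50


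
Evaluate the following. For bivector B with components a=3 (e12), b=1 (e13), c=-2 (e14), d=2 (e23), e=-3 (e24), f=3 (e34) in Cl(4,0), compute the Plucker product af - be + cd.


Plucker relation: af - be + cd
a*f = 3*3 = 9
b*e = 1*(-3) = -3
c*d = (-2)*2 = -4
af - be + cd = 9 - (-3) + (-4)
= 8


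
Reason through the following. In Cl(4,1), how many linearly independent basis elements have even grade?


Even subalgebra dimension = 2^(n-1)
n = 4 + 1 = 5
2^(5 - 1) = 2^4 = 16
Verification: sum of C(5,k) for even k = 1 + 10 + 5 = 16
Result = 16


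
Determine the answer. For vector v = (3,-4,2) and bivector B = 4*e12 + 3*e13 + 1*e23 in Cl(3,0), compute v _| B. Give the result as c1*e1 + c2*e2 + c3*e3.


Left contraction v _| B = <vB>_1 (grade-1 part of the geometric product vB).
Using e1_|e12 = e2, e2_|e12 = -e1, e1_|e13 = e3, e3_|e13 = -e1, e2_|e23 = e3, e3_|e23 = -e2:
e1 coeff: -v2*b12 - v3*b13 = -(-4)*(4) - (2)*(3) = 10
e2 coeff: v1*b12 - v3*b23 = (3)*(4) - (2)*(1) = 10
e3 coeff: v1*b13 + v2*b23 = (3)*(3) + (-4)*(1) = 5
v _| B = 10*e1 + 10*e2 + 5*e3


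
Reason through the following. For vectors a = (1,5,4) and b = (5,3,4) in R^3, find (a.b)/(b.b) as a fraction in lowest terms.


Projection coefficient = (a . b) / (b . b)
a . b = 1*5 + 5*3 + 4*4
= 5 + 15 + 16 = 36
b . b = 5^2 + 3^2 + 4^2
= 25 + 9 + 16 = 50
Coefficient = 36/50
In lowest terms: 18/25


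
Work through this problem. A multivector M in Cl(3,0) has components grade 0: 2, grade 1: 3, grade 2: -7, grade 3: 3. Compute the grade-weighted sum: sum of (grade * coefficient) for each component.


Grade-weighted sum = sum of grade_k * coefficient_k
0*2 = 0
1*3 = 3
2*(-7) = -14
3*3 = 9
Total = 0 + 3 + (-14) + 9 = -2


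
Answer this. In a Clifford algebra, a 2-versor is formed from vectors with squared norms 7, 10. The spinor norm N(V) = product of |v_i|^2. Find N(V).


Spinor norm N(V) = |v1|^2 * |v2|^2 * ... * |v2|^2
= 7 * 10
Running product: 7, 70
N(V) = 70


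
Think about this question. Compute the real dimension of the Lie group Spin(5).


Spin(n) double-covers SO(n); both have Lie algebra so(n) of dimension n(n-1)/2.
n = 5
n(n-1) = 5 * 4 = 20
dim Spin(5) = 20/2 = 10


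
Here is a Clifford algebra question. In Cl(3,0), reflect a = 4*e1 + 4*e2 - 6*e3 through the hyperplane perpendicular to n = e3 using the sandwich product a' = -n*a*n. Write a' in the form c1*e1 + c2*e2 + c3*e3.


Reflection formula: a' = -n*a*n, with n = e3 (unit vector, n^2 = 1).
For reflection through hyperplane perp to e3:
The component along e3 flips sign, others stay.
a = (4, 4, -6)
a' = (4, 4, 6)
a' = 4*e1 + 4*e2 + 6*e3


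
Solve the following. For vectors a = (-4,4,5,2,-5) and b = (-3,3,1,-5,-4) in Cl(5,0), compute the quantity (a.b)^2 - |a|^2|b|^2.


a . b = (-4)*(-3) + 4*3 + 5*1 + 2*(-5) + (-5)*(-4)
= 12 + 12 + 5 + (-10) + 20 = 39
|a|^2 = (-4)^2 + 4^2 + 5^2 + 2^2 + (-5)^2 = 86
|b|^2 = (-3)^2 + 3^2 + 1^2 + (-5)^2 + (-4)^2 = 60
(a.b)^2 = 39^2 = 1521
|a|^2 * |b|^2 = 86 * 60 = 5160
Result = 1521 - 5160 = -3639


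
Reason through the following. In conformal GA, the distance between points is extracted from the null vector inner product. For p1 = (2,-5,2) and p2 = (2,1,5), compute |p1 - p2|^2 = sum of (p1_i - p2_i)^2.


p1 - p2 = (0, -6, -3)
|p1 - p2|^2 = 0^2 + (-6)^2 + (-3)^2
= 0 + 36 + 9
= 45


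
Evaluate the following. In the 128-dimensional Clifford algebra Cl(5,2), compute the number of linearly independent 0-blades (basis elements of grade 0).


Number of grade-k basis blades in Cl(p,q) with n = p + q is C(n, k).
n = 5 + 2 = 7
C(7, 0) = 7! / (0! * 7!)
= 5040 / (1 * 5040)
= 1


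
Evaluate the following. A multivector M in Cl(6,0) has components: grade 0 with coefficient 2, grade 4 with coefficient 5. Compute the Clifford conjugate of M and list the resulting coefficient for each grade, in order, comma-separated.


Clifford conjugate sign for grade k: (-1)^(k(k+1)/2)
Grade 0: (-1)^(0*1/2) = (-1)^0 = 1, coeff 2 -> 2
Grade 4: (-1)^(4*5/2) = (-1)^10 = 1, coeff 5 -> 5
Conjugated coefficients: 2, 5


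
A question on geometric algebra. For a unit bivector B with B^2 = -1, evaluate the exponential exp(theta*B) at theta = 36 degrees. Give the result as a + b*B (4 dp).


For a unit bivector B with B^2 = -1, the exponential series gives
e^(theta*B) = cos(theta) + sin(theta)*B (the GA analogue of Euler's formula).
theta = 36 degrees = 0.628319 rad
cos(36 deg) = 0.8090
sin(36 deg) = 0.5878
exp(theta*B) = 0.8090 + 0.5878*B


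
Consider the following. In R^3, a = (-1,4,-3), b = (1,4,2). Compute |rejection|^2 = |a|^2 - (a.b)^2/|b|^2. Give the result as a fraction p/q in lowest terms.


|a|^2 = (-1)^2 + 4^2 + (-3)^2 = 26
|b|^2 = 1^2 + 4^2 + 2^2 = 21
a . b = (-1)*1 + 4*4 + (-3)*2 = 9
(a.b)^2 = 9^2 = 81
|rej|^2 = 26 - 81/21
= (546 - 81)/21
= 465/21
In lowest terms: 155/7


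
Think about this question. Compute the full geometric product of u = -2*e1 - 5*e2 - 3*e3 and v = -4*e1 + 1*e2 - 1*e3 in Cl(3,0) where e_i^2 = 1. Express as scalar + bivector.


In Cl(3,0): e_i^2 = 1, e_ie_j = -e_je_i for i != j.
Scalar part = u . v = (-2)*(-4) + (-5)*1 + (-3)*(-1)
= 8 + (-5) + 3 = 6
e12 coeff = (-2)*1 - (-5)*(-4) = -2 - 20 = -22
e13 coeff = (-2)*(-1) - (-3)*(-4) = 2 - 12 = -10
e23 coeff = (-5)*(-1) - (-3)*1 = 5 - (-3) = 8
uv = 6 - 22*e12 - 10*e13 + 8*e23


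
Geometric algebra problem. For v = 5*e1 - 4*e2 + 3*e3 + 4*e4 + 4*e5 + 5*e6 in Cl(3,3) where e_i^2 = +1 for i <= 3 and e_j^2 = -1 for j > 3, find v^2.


v^2 = sum of c_i^2 * e_i^2
Positive signature terms (e_i^2 = +1): 5^2 + (-4)^2 + 3^2 = 50
Negative signature terms (e_j^2 = -1): 4^2 + 4^2 + 5^2 = 57
v^2 = 50 - 57 = -7


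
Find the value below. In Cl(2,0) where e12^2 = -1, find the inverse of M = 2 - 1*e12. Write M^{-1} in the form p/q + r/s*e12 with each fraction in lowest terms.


M = 2 - 1*e12, where e12^2 = -1.
Since M commutes with its reverse ~M = a - b*e12, M * ~M = a^2 - b^2*e12^2 = a^2 + b^2.
So M^{-1} = ~M / (a^2 + b^2) = (a - b*e12)/(a^2 + b^2).
a^2 + b^2 = 4 + 1 = 5
Scalar part = 2/5 = 2/5
Bivector coeff = 1/5 = 1/5
M^{-1} = 2/5 + 1/5*e12


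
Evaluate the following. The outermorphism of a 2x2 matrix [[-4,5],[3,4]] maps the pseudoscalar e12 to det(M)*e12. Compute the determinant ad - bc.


The outermorphism of a linear map f sends e1^e2 to f(e1)^f(e2).
f(e1) = -4*e1 + 3*e2
f(e2) = 5*e1 + 4*e2
f(e1) ^ f(e2) = (-4*e1 + 3*e2) ^ (5*e1 + 4*e2)
= (-4)*4*e12 + 3*5*e21
= (-16 - 15)*e12
= -31*e12
Coefficient = -31


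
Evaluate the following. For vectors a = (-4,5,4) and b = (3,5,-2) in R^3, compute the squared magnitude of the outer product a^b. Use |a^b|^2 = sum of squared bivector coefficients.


a wedge b = (a1*b2 - a2*b1)*e12 + (a1*b3 - a3*b1)*e13 + (a2*b3 - a3*b2)*e23
e12 coeff: (-4)*5 - 5*3 = -20 - 15 = -35
e13 coeff: (-4)*(-2) - 4*3 = 8 - 12 = -4
e23 coeff: 5*(-2) - 4*5 = -10 - 20 = -30
|a wedge b|^2 = (-35)^2 + (-4)^2 + (-30)^2
= 1225 + 16 + 900
= 2141


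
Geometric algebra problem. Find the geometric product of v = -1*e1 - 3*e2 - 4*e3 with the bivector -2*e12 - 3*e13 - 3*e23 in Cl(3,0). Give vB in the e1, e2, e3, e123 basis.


vB has grade-1 (vector) and grade-3 (trivector) parts: vB = (v _| B) + (v ^ B).
Vector part <vB>_1:
  e1: -v2*b12 - v3*b13 = -(-3)*(-2) - (-4)*(-3) = -18
  e2: v1*b12 - v3*b23 = (-1)*(-2) - (-4)*(-3) = -10
  e3: v1*b13 + v2*b23 = (-1)*(-3) + (-3)*(-3) = 12
Trivector part <vB>_3:
  e123: v1*b23 - v2*b13 + v3*b12 = (-1)*(-3) - (-3)*(-3) + (-4)*(-2) = 2
vB = -18*e1 - 10*e2 + 12*e3 + 2*e123


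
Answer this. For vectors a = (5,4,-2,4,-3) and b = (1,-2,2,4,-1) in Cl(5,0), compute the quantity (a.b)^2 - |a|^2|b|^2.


a . b = 5*1 + 4*(-2) + (-2)*2 + 4*4 + (-3)*(-1)
= 5 + (-8) + (-4) + 16 + 3 = 12
|a|^2 = 5^2 + 4^2 + (-2)^2 + 4^2 + (-3)^2 = 70
|b|^2 = 1^2 + (-2)^2 + 2^2 + 4^2 + (-1)^2 = 26
(a.b)^2 = 12^2 = 144
|a|^2 * |b|^2 = 70 * 26 = 1820
Result = 144 - 1820 = -1676


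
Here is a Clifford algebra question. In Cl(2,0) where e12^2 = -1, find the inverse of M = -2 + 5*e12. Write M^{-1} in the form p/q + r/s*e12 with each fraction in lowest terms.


M = -2 + 5*e12, where e12^2 = -1.
Since M commutes with its reverse ~M = a - b*e12, M * ~M = a^2 - b^2*e12^2 = a^2 + b^2.
So M^{-1} = ~M / (a^2 + b^2) = (a - b*e12)/(a^2 + b^2).
a^2 + b^2 = 4 + 25 = 29
Scalar part = -2/29 = -2/29
Bivector coeff = -5/29 = -5/29
M^{-1} = -2/29 - 5/29*e12


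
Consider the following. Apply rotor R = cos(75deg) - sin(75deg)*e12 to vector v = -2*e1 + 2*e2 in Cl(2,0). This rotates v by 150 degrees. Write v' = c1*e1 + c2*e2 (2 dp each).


Rotor R = cos(75deg) - sin(75deg)*e12
Rotation angle theta = 2 * 75 = 150 degrees
v' = R*v*~R rotates v by theta.
cos(150deg) = -0.8660, sin(150deg) = 0.5000
v'_1 = -2*cos(150deg) - 2*sin(150deg)
= -2*(-0.8660) - 2*0.5000
= 0.73
v'_2 = -2*sin(150deg) + 2*cos(150deg)
= -2*0.5000 + 2*(-0.8660)
= -2.73
v' = 0.73*e1 - 2.73*e2


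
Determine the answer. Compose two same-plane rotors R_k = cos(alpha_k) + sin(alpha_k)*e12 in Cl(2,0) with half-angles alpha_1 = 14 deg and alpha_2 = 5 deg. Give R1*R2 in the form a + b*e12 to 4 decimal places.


Same-plane rotors commute and their half-angles add:
R1*R2 = cos(a1 + a2) + sin(a1 + a2)*e12.
a1 + a2 = 14 + 5 = 19 deg
cos(19 deg) = 0.9455
sin(19 deg) = 0.3256
R1*R2 = 0.9455 + 0.3256*e12


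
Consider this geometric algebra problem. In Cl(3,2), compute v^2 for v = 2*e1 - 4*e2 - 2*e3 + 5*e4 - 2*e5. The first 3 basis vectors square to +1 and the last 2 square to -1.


v^2 = sum of c_i^2 * e_i^2
Positive signature terms (e_i^2 = +1): 2^2 + (-4)^2 + (-2)^2 = 24
Negative signature terms (e_j^2 = -1): 5^2 + (-2)^2 = 29
v^2 = 24 - 29 = -5


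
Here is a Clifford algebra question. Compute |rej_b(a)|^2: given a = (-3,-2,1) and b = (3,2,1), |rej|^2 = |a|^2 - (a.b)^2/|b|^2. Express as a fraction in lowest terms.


|a|^2 = (-3)^2 + (-2)^2 + 1^2 = 14
|b|^2 = 3^2 + 2^2 + 1^2 = 14
a . b = (-3)*3 + (-2)*2 + 1*1 = -12
(a.b)^2 = (-12)^2 = 144
|rej|^2 = 14 - 144/14
= (196 - 144)/14
= 52/14
In lowest terms: 26/7


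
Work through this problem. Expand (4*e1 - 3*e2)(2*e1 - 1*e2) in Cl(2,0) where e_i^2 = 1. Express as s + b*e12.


Expand: (4*e1 - 3*e2)(2*e1 - 1*e2)
= 4*2*e1e1 + 4*(-1)*e1e2 + (-3)*2*e2e1 + (-3)*(-1)*e2e2
Using e1^2 = e2^2 = 1, e2e1 = -e1e2:
Scalar part s = 4*2 + (-3)*(-1) = 8 + 3 = 11
Bivector part b = 4*(-1) - (-3)*2 = -4 - (-6) = 2
uv = 11 + 2*e12


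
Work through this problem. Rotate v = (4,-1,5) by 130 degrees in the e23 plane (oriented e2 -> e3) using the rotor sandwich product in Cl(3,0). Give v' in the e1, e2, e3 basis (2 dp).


Rotor R = cos(65deg) - sin(65deg)*e23
Rotation angle theta = 2 * 65 = 130 degrees in the e23 plane (e2 -> e3).
The component perpendicular to the plane (e1) is invariant: v'_1 = v1 = 4.00
cos(130deg) = -0.6428, sin(130deg) = 0.7660
v'_2 = v2*cos(theta) - v3*sin(theta) = -1*(-0.6428) - 5*0.7660 = -3.19
v'_3 = v2*sin(theta) + v3*cos(theta) = -1*0.7660 + 5*(-0.6428) = -3.98
v' = 4.00*e1 - 3.19*e2 - 3.98*e3


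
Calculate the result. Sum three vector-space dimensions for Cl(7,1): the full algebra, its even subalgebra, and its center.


n = 7 + 1 = 8
Total dim = 2^8 = 256
Even subalgebra dim = 2^7 = 128
n is even, so center dim = 1
Sum = 256 + 128 + 1 = 385


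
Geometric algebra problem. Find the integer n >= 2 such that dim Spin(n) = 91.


dim Spin(n) = dim so(n) = n(n-1)/2.
Solve n(n-1)/2 = 91, i.e. n^2 - n - 182 = 0.
Discriminant = 1 + 8*91 = 729
n = (1 + sqrt(729))/2 = (1 + 27)/2 = 14


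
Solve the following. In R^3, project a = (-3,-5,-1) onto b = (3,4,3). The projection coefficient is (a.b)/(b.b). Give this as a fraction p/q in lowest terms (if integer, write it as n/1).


Projection coefficient = (a . b) / (b . b)
a . b = (-3)*3 + (-5)*4 + (-1)*3
= -9 + (-20) + (-3) = -32
b . b = 3^2 + 4^2 + 3^2
= 9 + 16 + 9 = 34
Coefficient = -32/34
In lowest terms: -16/17


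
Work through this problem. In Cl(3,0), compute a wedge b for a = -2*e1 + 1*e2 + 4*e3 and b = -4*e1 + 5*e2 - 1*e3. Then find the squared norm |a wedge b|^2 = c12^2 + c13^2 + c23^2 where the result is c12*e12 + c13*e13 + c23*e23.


a wedge b = (a1*b2 - a2*b1)*e12 + (a1*b3 - a3*b1)*e13 + (a2*b3 - a3*b2)*e23
e12 coeff: (-2)*5 - 1*(-4) = -10 - (-4) = -6
e13 coeff: (-2)*(-1) - 4*(-4) = 2 - (-16) = 18
e23 coeff: 1*(-1) - 4*5 = -1 - 20 = -21
|a wedge b|^2 = (-6)^2 + 18^2 + (-21)^2
= 36 + 324 + 441
= 801


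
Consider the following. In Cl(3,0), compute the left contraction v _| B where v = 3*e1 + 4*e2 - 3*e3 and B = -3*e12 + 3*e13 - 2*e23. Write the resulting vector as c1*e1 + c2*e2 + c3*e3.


Left contraction v _| B = <vB>_1 (grade-1 part of the geometric product vB).
Using e1_|e12 = e2, e2_|e12 = -e1, e1_|e13 = e3, e3_|e13 = -e1, e2_|e23 = e3, e3_|e23 = -e2:
e1 coeff: -v2*b12 - v3*b13 = -(4)*(-3) - (-3)*(3) = 21
e2 coeff: v1*b12 - v3*b23 = (3)*(-3) - (-3)*(-2) = -15
e3 coeff: v1*b13 + v2*b23 = (3)*(3) + (4)*(-2) = 1
v _| B = 21*e1 - 15*e2 + 1*e3


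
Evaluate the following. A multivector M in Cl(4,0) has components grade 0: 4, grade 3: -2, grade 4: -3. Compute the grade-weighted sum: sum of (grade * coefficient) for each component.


Grade-weighted sum = sum of grade_k * coefficient_k
0*4 = 0
3*(-2) = -6
4*(-3) = -12
Total = 0 + (-6) + (-12) = -18


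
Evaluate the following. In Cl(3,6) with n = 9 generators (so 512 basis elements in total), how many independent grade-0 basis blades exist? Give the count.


Number of grade-k basis blades in Cl(p,q) with n = p + q is C(n, k).
n = 3 + 6 = 9
C(9, 0) = 9! / (0! * 9!)
= 362880 / (1 * 362880)
= 1


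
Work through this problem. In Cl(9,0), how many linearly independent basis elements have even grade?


Even subalgebra dimension = 2^(n-1)
n = 9 + 0 = 9
2^(9 - 1) = 2^8 = 256
Verification: sum of C(9,k) for even k = 1 + 36 + 126 + 84 + 9 = 256
Result = 256


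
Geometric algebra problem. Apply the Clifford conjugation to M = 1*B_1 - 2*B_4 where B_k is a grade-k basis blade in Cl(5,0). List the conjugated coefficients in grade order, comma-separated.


Clifford conjugate sign for grade k: (-1)^(k(k+1)/2)
Grade 1: (-1)^(1*2/2) = (-1)^1 = -1, coeff 1 -> -1
Grade 4: (-1)^(4*5/2) = (-1)^10 = 1, coeff -2 -> -2
Conjugated coefficients: -1, -2


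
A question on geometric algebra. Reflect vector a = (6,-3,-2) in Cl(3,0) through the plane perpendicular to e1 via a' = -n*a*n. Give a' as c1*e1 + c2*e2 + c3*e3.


Reflection formula: a' = -n*a*n, with n = e1 (unit vector, n^2 = 1).
For reflection through hyperplane perp to e1:
The component along e1 flips sign, others stay.
a = (6, -3, -2)
a' = (-6, -3, -2)
a' = -6*e1 - 3*e2 - 2*e3


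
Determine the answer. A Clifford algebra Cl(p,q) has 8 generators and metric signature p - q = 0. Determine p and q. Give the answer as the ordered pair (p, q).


We need p + q = 8 and p - q = 0.
Adding: 2p = 8 + 0 = 8, so p = 4.
Then q = 8 - 4 = 4.
(p, q) = (4, 4)


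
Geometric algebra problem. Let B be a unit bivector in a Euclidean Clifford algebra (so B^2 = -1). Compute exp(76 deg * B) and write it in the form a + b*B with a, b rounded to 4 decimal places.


For a unit bivector B with B^2 = -1, the exponential series gives
e^(theta*B) = cos(theta) + sin(theta)*B (the GA analogue of Euler's formula).
theta = 76 degrees = 1.32645 rad
cos(76 deg) = 0.2419
sin(76 deg) = 0.9703
exp(theta*B) = 0.2419 + 0.9703*B


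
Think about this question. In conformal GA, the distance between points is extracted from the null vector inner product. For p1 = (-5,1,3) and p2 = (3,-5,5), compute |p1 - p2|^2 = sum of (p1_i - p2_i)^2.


p1 - p2 = (-8, 6, -2)
|p1 - p2|^2 = (-8)^2 + 6^2 + (-2)^2
= 64 + 36 + 4
= 104


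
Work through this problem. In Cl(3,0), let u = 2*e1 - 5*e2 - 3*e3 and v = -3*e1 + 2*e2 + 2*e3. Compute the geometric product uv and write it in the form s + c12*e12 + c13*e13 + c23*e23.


In Cl(3,0): e_i^2 = 1, e_ie_j = -e_je_i for i != j.
Scalar part = u . v = 2*(-3) + (-5)*2 + (-3)*2
= -6 + (-10) + (-6) = -22
e12 coeff = 2*2 - (-5)*(-3) = 4 - 15 = -11
e13 coeff = 2*2 - (-3)*(-3) = 4 - 9 = -5
e23 coeff = (-5)*2 - (-3)*2 = -10 - (-6) = -4
uv = -22 - 11*e12 - 5*e13 - 4*e23


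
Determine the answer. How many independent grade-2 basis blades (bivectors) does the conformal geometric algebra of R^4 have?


The conformal model of R^4 uses Cl(5,1) with m = 4 + 2 = 6 generators.
Number of grade-2 blades = C(m, 2) = C(6, 2)
= 6*5/2 = 15


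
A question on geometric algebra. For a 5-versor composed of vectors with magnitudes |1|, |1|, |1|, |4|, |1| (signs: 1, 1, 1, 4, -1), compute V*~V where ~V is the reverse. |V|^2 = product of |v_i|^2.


Each vector v_i has |v_i|^2 = s_i^2
Squared scales: 1^2 = 1, 1^2 = 1, 1^2 = 1, 4^2 = 16, (-1)^2 = 1
|V|^2 = 1 * 1 * 1 * 16 * 1
= 16


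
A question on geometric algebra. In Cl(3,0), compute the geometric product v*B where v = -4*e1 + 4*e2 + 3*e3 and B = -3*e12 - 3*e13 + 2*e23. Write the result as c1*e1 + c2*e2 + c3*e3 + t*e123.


vB has grade-1 (vector) and grade-3 (trivector) parts: vB = (v _| B) + (v ^ B).
Vector part <vB>_1:
  e1: -v2*b12 - v3*b13 = -(4)*(-3) - (3)*(-3) = 21
  e2: v1*b12 - v3*b23 = (-4)*(-3) - (3)*(2) = 6
  e3: v1*b13 + v2*b23 = (-4)*(-3) + (4)*(2) = 20
Trivector part <vB>_3:
  e123: v1*b23 - v2*b13 + v3*b12 = (-4)*(2) - (4)*(-3) + (3)*(-3) = -5
vB = 21*e1 + 6*e2 + 20*e3 - 5*e123


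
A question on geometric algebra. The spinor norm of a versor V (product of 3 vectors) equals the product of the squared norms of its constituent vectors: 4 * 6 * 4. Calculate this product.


Spinor norm N(V) = |v1|^2 * |v2|^2 * ... * |v3|^2
= 4 * 6 * 4
Running product: 4, 24, 96
N(V) = 96


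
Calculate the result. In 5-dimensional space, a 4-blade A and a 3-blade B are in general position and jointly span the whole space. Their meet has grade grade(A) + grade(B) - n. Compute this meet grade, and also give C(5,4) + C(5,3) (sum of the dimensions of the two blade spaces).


Meet grade = grade(A) + grade(B) - n
= 4 + 3 - 5 = 2
C(5,4) = 5
C(5,3) = 10
dim_A + dim_B = 5 + 10 = 15


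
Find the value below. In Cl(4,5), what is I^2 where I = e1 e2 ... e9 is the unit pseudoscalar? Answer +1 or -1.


The pseudoscalar I = e1...e_n (product of all n generators) of Cl(p,q) satisfies I^2 = (-1)^(q + n(n-1)/2).
p = 4, q = 5, n = p + q = 9
n(n-1)/2 = 9 * 8 / 2 = 36
Exponent = q + n(n-1)/2 = 5 + 36 = 41
I^2 = (-1)^41 = -1


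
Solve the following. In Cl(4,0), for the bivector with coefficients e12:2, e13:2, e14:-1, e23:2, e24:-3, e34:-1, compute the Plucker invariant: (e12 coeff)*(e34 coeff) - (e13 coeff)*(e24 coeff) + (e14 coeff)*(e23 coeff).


Plucker relation: af - be + cd
a*f = 2*(-1) = -2
b*e = 2*(-3) = -6
c*d = (-1)*2 = -2
af - be + cd = -2 - (-6) + (-2)
= 2


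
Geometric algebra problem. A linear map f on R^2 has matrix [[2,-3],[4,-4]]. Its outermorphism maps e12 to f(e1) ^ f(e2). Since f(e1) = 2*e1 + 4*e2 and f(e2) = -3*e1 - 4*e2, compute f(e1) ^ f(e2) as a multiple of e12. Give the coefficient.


The outermorphism of a linear map f sends e1^e2 to f(e1)^f(e2).
f(e1) = 2*e1 + 4*e2
f(e2) = -3*e1 - 4*e2
f(e1) ^ f(e2) = (2*e1 + 4*e2) ^ (-3*e1 - 4*e2)
= 2*(-4)*e12 + 4*(-3)*e21
= (-8 - (-12))*e12
= 4*e12
Coefficient = 4


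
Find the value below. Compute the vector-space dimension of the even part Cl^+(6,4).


Even subalgebra dimension = 2^(n-1)
n = 6 + 4 = 10
2^(10 - 1) = 2^9 = 512
Verification: sum of C(10,k) for even k = 1 + 45 + 210 + 210 + 45 + 1 = 512
Result = 512


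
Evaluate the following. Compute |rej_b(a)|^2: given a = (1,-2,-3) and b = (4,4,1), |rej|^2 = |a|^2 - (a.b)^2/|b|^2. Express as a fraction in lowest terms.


|a|^2 = 1^2 + (-2)^2 + (-3)^2 = 14
|b|^2 = 4^2 + 4^2 + 1^2 = 33
a . b = 1*4 + (-2)*4 + (-3)*1 = -7
(a.b)^2 = (-7)^2 = 49
|rej|^2 = 14 - 49/33
= (462 - 49)/33
= 413/33
In lowest terms: 413/33


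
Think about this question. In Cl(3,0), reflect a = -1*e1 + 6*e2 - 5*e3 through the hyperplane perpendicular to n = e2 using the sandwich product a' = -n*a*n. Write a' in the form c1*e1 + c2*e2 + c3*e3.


Reflection formula: a' = -n*a*n, with n = e2 (unit vector, n^2 = 1).
For reflection through hyperplane perp to e2:
The component along e2 flips sign, others stay.
a = (-1, 6, -5)
a' = (-1, -6, -5)
a' = -1*e1 - 6*e2 - 5*e3


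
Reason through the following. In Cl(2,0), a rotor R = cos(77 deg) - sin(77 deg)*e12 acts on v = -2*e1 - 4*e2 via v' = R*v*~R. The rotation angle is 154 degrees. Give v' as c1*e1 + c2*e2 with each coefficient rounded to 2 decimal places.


Rotor R = cos(77deg) - sin(77deg)*e12
Rotation angle theta = 2 * 77 = 154 degrees
v' = R*v*~R rotates v by theta.
cos(154deg) = -0.8988, sin(154deg) = 0.4384
v'_1 = -2*cos(154deg) - (-4)*sin(154deg)
= -2*(-0.8988) - (-4)*0.4384
= 3.55
v'_2 = -2*sin(154deg) + (-4)*cos(154deg)
= -2*0.4384 + (-4)*(-0.8988)
= 2.72
v' = 3.55*e1 + 2.72*e2


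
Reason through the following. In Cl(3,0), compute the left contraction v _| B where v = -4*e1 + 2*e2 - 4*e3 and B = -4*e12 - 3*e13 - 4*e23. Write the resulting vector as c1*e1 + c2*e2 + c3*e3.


Left contraction v _| B = <vB>_1 (grade-1 part of the geometric product vB).
Using e1_|e12 = e2, e2_|e12 = -e1, e1_|e13 = e3, e3_|e13 = -e1, e2_|e23 = e3, e3_|e23 = -e2:
e1 coeff: -v2*b12 - v3*b13 = -(2)*(-4) - (-4)*(-3) = -4
e2 coeff: v1*b12 - v3*b23 = (-4)*(-4) - (-4)*(-4) = 0
e3 coeff: v1*b13 + v2*b23 = (-4)*(-3) + (2)*(-4) = 4
v _| B = -4*e1 + 0*e2 + 4*e3


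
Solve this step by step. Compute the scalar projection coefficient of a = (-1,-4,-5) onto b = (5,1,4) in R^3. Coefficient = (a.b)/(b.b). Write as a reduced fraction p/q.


Projection coefficient = (a . b) / (b . b)
a . b = (-1)*5 + (-4)*1 + (-5)*4
= -5 + (-4) + (-20) = -29
b . b = 5^2 + 1^2 + 4^2
= 25 + 1 + 16 = 42
Coefficient = -29/42
In lowest terms: -29/42


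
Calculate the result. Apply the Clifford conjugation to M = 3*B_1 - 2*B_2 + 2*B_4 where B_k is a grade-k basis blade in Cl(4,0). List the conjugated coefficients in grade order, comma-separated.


Clifford conjugate sign for grade k: (-1)^(k(k+1)/2)
Grade 1: (-1)^(1*2/2) = (-1)^1 = -1, coeff 3 -> -3
Grade 2: (-1)^(2*3/2) = (-1)^3 = -1, coeff -2 -> 2
Grade 4: (-1)^(4*5/2) = (-1)^10 = 1, coeff 2 -> 2
Conjugated coefficients: -3, 2, 2


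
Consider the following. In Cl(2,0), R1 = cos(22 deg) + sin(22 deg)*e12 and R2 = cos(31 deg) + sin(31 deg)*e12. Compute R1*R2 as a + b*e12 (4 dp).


Same-plane rotors commute and their half-angles add:
R1*R2 = cos(a1 + a2) + sin(a1 + a2)*e12.
a1 + a2 = 22 + 31 = 53 deg
cos(53 deg) = 0.6018
sin(53 deg) = 0.7986
R1*R2 = 0.6018 + 0.7986*e12


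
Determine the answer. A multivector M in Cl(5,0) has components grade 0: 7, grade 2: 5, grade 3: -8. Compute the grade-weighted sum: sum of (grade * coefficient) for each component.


Grade-weighted sum = sum of grade_k * coefficient_k
0*7 = 0
2*5 = 10
3*(-8) = -24
Total = 0 + 10 + (-24) = -14


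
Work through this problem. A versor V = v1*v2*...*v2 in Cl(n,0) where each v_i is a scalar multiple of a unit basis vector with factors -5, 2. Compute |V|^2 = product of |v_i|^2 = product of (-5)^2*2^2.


Each vector v_i has |v_i|^2 = s_i^2
Squared scales: (-5)^2 = 25, 2^2 = 4
|V|^2 = 25 * 4
= 100


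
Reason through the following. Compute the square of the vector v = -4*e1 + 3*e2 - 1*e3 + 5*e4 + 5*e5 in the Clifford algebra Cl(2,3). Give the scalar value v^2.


v^2 = sum of c_i^2 * e_i^2
Positive signature terms (e_i^2 = +1): (-4)^2 + 3^2 = 25
Negative signature terms (e_j^2 = -1): (-1)^2 + 5^2 + 5^2 = 51
v^2 = 25 - 51 = -26


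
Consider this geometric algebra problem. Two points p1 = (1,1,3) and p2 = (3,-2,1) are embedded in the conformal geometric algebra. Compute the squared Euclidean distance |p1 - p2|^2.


p1 - p2 = (-2, 3, 2)
|p1 - p2|^2 = (-2)^2 + 3^2 + 2^2
= 4 + 9 + 4
= 17


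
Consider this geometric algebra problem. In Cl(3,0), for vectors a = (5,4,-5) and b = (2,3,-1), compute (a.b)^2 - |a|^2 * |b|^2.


a . b = 5*2 + 4*3 + (-5)*(-1)
= 10 + 12 + 5 = 27
|a|^2 = 5^2 + 4^2 + (-5)^2 = 66
|b|^2 = 2^2 + 3^2 + (-1)^2 = 14
(a.b)^2 = 27^2 = 729
|a|^2 * |b|^2 = 66 * 14 = 924
Result = 729 - 924 = -195


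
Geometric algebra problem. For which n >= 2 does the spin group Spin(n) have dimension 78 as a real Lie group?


dim Spin(n) = dim so(n) = n(n-1)/2.
Solve n(n-1)/2 = 78, i.e. n^2 - n - 156 = 0.
Discriminant = 1 + 8*78 = 625
n = (1 + sqrt(625))/2 = (1 + 25)/2 = 13


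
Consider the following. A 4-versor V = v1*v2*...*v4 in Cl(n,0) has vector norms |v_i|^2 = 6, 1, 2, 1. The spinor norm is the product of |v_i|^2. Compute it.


Spinor norm N(V) = |v1|^2 * |v2|^2 * ... * |v4|^2
= 6 * 1 * 2 * 1
Running product: 6, 6, 12, 12
N(V) = 12


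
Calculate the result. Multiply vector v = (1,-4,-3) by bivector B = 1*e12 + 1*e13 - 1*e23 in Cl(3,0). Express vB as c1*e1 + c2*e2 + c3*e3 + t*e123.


vB has grade-1 (vector) and grade-3 (trivector) parts: vB = (v _| B) + (v ^ B).
Vector part <vB>_1:
  e1: -v2*b12 - v3*b13 = -(-4)*(1) - (-3)*(1) = 7
  e2: v1*b12 - v3*b23 = (1)*(1) - (-3)*(-1) = -2
  e3: v1*b13 + v2*b23 = (1)*(1) + (-4)*(-1) = 5
Trivector part <vB>_3:
  e123: v1*b23 - v2*b13 + v3*b12 = (1)*(-1) - (-4)*(1) + (-3)*(1) = 0
vB = 7*e1 - 2*e2 + 5*e3 + 0*e123


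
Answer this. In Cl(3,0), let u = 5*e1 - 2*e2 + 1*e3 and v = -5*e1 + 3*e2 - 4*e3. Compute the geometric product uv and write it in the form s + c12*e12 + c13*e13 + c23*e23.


In Cl(3,0): e_i^2 = 1, e_ie_j = -e_je_i for i != j.
Scalar part = u . v = 5*(-5) + (-2)*3 + 1*(-4)
= -25 + (-6) + (-4) = -35
e12 coeff = 5*3 - (-2)*(-5) = 15 - 10 = 5
e13 coeff = 5*(-4) - 1*(-5) = -20 - (-5) = -15
e23 coeff = (-2)*(-4) - 1*3 = 8 - 3 = 5
uv = -35 + 5*e12 - 15*e13 + 5*e23


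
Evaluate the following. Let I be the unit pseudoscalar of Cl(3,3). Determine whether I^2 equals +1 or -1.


The pseudoscalar I = e1...e_n (product of all n generators) of Cl(p,q) satisfies I^2 = (-1)^(q + n(n-1)/2).
p = 3, q = 3, n = p + q = 6
n(n-1)/2 = 6 * 5 / 2 = 15
Exponent = q + n(n-1)/2 = 3 + 15 = 18
I^2 = (-1)^18 = +1


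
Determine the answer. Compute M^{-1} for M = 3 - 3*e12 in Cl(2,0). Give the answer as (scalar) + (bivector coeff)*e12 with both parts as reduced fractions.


M = 3 - 3*e12, where e12^2 = -1.
Since M commutes with its reverse ~M = a - b*e12, M * ~M = a^2 - b^2*e12^2 = a^2 + b^2.
So M^{-1} = ~M / (a^2 + b^2) = (a - b*e12)/(a^2 + b^2).
a^2 + b^2 = 9 + 9 = 18
Scalar part = 3/18 = 1/6
Bivector coeff = 3/18 = 1/6
M^{-1} = 1/6 + 1/6*e12


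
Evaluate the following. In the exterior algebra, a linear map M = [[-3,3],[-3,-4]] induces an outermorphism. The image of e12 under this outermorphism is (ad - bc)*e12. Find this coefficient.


The outermorphism of a linear map f sends e1^e2 to f(e1)^f(e2).
f(e1) = -3*e1 - 3*e2
f(e2) = 3*e1 - 4*e2
f(e1) ^ f(e2) = (-3*e1 - 3*e2) ^ (3*e1 - 4*e2)
= (-3)*(-4)*e12 + (-3)*3*e21
= (12 - (-9))*e12
= 21*e12
Coefficient = 21


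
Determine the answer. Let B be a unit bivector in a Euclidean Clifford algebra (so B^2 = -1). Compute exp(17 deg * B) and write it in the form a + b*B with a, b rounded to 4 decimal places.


For a unit bivector B with B^2 = -1, the exponential series gives
e^(theta*B) = cos(theta) + sin(theta)*B (the GA analogue of Euler's formula).
theta = 17 degrees = 0.296706 rad
cos(17 deg) = 0.9563
sin(17 deg) = 0.2924
exp(theta*B) = 0.9563 + 0.2924*B


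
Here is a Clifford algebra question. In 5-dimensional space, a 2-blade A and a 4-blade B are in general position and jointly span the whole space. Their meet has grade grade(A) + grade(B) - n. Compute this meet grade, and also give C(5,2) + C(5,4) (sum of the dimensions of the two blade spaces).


Meet grade = grade(A) + grade(B) - n
= 2 + 4 - 5 = 1
C(5,2) = 10
C(5,4) = 5
dim_A + dim_B = 10 + 5 = 15


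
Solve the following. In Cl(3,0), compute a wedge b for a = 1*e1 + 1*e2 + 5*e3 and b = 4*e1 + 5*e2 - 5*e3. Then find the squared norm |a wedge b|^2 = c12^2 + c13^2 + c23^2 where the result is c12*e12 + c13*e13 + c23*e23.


a wedge b = (a1*b2 - a2*b1)*e12 + (a1*b3 - a3*b1)*e13 + (a2*b3 - a3*b2)*e23
e12 coeff: 1*5 - 1*4 = 5 - 4 = 1
e13 coeff: 1*(-5) - 5*4 = -5 - 20 = -25
e23 coeff: 1*(-5) - 5*5 = -5 - 25 = -30
|a wedge b|^2 = 1^2 + (-25)^2 + (-30)^2
= 1 + 625 + 900
= 1526


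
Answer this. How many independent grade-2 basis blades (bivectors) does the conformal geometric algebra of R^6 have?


The conformal model of R^6 uses Cl(7,1) with m = 6 + 2 = 8 generators.
Number of grade-2 blades = C(m, 2) = C(8, 2)
= 8*7/2 = 28


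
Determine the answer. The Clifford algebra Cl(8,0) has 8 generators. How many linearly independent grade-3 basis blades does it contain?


Number of grade-k basis blades in Cl(p,q) with n = p + q is C(n, k).
n = 8 + 0 = 8
C(8, 3) = 8! / (3! * 5!)
= 40320 / (6 * 120)
= 56


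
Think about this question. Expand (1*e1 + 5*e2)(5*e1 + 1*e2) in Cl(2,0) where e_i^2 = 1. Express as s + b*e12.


Expand: (1*e1 + 5*e2)(5*e1 + 1*e2)
= 1*5*e1e1 + 1*1*e1e2 + 5*5*e2e1 + 5*1*e2e2
Using e1^2 = e2^2 = 1, e2e1 = -e1e2:
Scalar part s = 1*5 + 5*1 = 5 + 5 = 10
Bivector part b = 1*1 - 5*5 = 1 - 25 = -24
uv = 10 - 24*e12


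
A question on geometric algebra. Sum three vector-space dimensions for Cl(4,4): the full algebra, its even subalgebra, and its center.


n = 4 + 4 = 8
Total dim = 2^8 = 256
Even subalgebra dim = 2^7 = 128
n is even, so center dim = 1
Sum = 256 + 128 + 1 = 385


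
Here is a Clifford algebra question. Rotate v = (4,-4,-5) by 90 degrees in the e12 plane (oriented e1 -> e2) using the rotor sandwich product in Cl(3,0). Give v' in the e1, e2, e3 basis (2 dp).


Rotor R = cos(45deg) - sin(45deg)*e12
Rotation angle theta = 2 * 45 = 90 degrees in the e12 plane (e1 -> e2).
The component perpendicular to the plane (e3) is invariant: v'_3 = v3 = -5.00
cos(90deg) = 0.0000, sin(90deg) = 1.0000
v'_1 = v1*cos(theta) - v2*sin(theta) = 4*0.0000 - (-4)*1.0000 = 4.00
v'_2 = v1*sin(theta) + v2*cos(theta) = 4*1.0000 + (-4)*0.0000 = 4.00
v' = 4.00*e1 + 4.00*e2 - 5.00*e3


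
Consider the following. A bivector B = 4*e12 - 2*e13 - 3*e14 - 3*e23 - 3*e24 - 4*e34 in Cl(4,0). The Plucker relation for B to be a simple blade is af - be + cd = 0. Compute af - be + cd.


Plucker relation: af - be + cd
a*f = 4*(-4) = -16
b*e = (-2)*(-3) = 6
c*d = (-3)*(-3) = 9
af - be + cd = -16 - 6 + 9
= -13


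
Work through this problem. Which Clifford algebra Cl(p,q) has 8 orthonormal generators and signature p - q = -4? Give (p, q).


We need p + q = 8 and p - q = -4.
Adding: 2p = 8 + (-4) = 4, so p = 2.
Then q = 8 - 2 = 6.
(p, q) = (2, 6)


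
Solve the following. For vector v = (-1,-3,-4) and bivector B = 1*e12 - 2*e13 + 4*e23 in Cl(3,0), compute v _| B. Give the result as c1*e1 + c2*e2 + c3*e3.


Left contraction v _| B = <vB>_1 (grade-1 part of the geometric product vB).
Using e1_|e12 = e2, e2_|e12 = -e1, e1_|e13 = e3, e3_|e13 = -e1, e2_|e23 = e3, e3_|e23 = -e2:
e1 coeff: -v2*b12 - v3*b13 = -(-3)*(1) - (-4)*(-2) = -5
e2 coeff: v1*b12 - v3*b23 = (-1)*(1) - (-4)*(4) = 15
e3 coeff: v1*b13 + v2*b23 = (-1)*(-2) + (-3)*(4) = -10
v _| B = -5*e1 + 15*e2 - 10*e3


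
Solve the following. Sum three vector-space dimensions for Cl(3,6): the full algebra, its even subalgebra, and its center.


n = 3 + 6 = 9
Total dim = 2^9 = 512
Even subalgebra dim = 2^8 = 256
n is odd, so center dim = 2
Sum = 512 + 256 + 2 = 770


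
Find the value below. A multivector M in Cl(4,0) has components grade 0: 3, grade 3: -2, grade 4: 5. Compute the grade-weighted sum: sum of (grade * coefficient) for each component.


Grade-weighted sum = sum of grade_k * coefficient_k
0*3 = 0
3*(-2) = -6
4*5 = 20
Total = 0 + (-6) + 20 = 14


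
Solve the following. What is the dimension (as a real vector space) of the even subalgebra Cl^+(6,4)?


Even subalgebra dimension = 2^(n-1)
n = 6 + 4 = 10
2^(10 - 1) = 2^9 = 512
Verification: sum of C(10,k) for even k = 1 + 45 + 210 + 210 + 45 + 1 = 512
Result = 512


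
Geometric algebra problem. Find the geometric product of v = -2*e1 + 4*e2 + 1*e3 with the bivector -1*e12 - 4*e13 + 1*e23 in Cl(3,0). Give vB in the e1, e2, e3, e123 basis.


vB has grade-1 (vector) and grade-3 (trivector) parts: vB = (v _| B) + (v ^ B).
Vector part <vB>_1:
  e1: -v2*b12 - v3*b13 = -(4)*(-1) - (1)*(-4) = 8
  e2: v1*b12 - v3*b23 = (-2)*(-1) - (1)*(1) = 1
  e3: v1*b13 + v2*b23 = (-2)*(-4) + (4)*(1) = 12
Trivector part <vB>_3:
  e123: v1*b23 - v2*b13 + v3*b12 = (-2)*(1) - (4)*(-4) + (1)*(-1) = 13
vB = 8*e1 + 1*e2 + 12*e3 + 13*e123


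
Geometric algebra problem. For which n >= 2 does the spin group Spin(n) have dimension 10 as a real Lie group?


dim Spin(n) = dim so(n) = n(n-1)/2.
Solve n(n-1)/2 = 10, i.e. n^2 - n - 20 = 0.
Discriminant = 1 + 8*10 = 81
n = (1 + sqrt(81))/2 = (1 + 9)/2 = 5


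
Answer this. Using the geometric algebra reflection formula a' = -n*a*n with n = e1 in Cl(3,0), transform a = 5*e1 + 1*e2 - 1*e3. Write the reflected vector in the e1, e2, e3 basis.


Reflection formula: a' = -n*a*n, with n = e1 (unit vector, n^2 = 1).
For reflection through hyperplane perp to e1:
The component along e1 flips sign, others stay.
a = (5, 1, -1)
a' = (-5, 1, -1)
a' = -5*e1 + 1*e2 - 1*e3
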